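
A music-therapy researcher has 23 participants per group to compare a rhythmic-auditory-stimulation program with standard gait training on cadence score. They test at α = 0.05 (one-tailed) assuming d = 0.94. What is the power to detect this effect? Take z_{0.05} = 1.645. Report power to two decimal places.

power ≈ 0.94

For two equal groups, power = Φ(d·√(n/2) − z_{α}).
d·√(n/2) = 0.94 × √(23/2) = 0.94 × 3.391 = 3.188.
z_β = 3.188 − 1.645 = 1.543.
Power = Φ(1.543) = 0.939.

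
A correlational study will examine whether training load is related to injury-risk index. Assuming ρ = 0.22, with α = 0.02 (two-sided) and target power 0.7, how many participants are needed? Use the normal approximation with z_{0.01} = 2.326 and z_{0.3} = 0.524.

Fisher's z: C = ½·ln((1+r)/(1−r)) = ½·ln(1.5641) = 0.2237.
n = ((z_{α/2} + z_β)/C)² + 3.
(2.326 + 0.524) / 0.2237 = 2.850 / 0.2237 = 12.740.
n = 12.740² + 3 = 162.31 + 3 = 165.3.
Round up.

n = 166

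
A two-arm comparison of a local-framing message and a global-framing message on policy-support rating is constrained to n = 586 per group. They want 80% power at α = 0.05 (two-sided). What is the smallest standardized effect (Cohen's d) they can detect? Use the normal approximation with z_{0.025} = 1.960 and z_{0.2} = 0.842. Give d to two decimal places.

For two independent groups of n = 586 each: d_min = (z_{α/2} + z_β)·√(2/n).
z-sum = 1.960 + 0.842 = 2.802.
d_min = 2.802 × √(2/586) = 2.802 × 0.0584 = 0.164.

d_min ≈ 0.16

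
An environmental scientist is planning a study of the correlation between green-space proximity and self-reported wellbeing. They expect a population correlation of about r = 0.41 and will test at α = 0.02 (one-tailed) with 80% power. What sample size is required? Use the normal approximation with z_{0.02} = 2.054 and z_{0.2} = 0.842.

Fisher's z: C = ½·ln((1+r)/(1−r)) = ½·ln(2.3898) = 0.4356.
n = ((z_{α} + z_β)/C)² + 3.
(2.054 + 0.842) / 0.4356 = 2.896 / 0.4356 = 6.648.
n = 6.648² + 3 = 44.20 + 3 = 47.2.
Round up.

n = 48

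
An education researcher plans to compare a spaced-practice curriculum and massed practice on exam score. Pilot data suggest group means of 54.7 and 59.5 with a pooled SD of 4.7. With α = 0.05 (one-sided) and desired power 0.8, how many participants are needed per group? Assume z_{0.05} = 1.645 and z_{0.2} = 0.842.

Cohen's d = |M₁ − M₂| / SD_pooled = |54.7 − 59.5| / 4.7 = 4.8 / 4.7 = 1.021.
For two independent groups with equal n: n = 2·((z_{α} + z_β) / d)².
z_{α} + z_β = 1.645 + 0.842 = 2.487.
n = 2 × (2.487 / 1.021)² = 2 × 2.436² = 2 × 5.93 = 11.9.
Round up to the next whole participant.

n = 12 per group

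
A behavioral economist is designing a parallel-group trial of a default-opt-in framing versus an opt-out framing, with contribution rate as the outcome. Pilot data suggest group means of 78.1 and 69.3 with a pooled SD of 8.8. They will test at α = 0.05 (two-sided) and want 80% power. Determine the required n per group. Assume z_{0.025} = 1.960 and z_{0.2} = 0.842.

Cohen's d = |M₁ − M₂| / SD_pooled = |78.1 − 69.3| / 8.8 = 8.8 / 8.8 = 1.000.
For two independent groups with equal n: n = 2·((z_{α/2} + z_β) / d)².
z_{α/2} + z_β = 1.960 + 0.842 = 2.802.
n = 2 × (2.802 / 1.000)² = 2 × 2.802² = 2 × 7.85 = 15.7.
Round up to the next whole participant.

n = 16 per group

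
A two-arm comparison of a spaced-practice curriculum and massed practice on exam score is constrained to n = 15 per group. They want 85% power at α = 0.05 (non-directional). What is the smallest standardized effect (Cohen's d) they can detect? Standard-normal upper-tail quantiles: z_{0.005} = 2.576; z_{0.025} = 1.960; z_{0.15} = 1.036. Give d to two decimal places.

For two independent groups of n = 15 each: d_min = (z_{α/2} + z_β)·√(2/n).
z-sum = 1.960 + 1.036 = 2.996.
d_min = 2.996 × √(2/15) = 2.996 × 0.3651 = 1.094.

d_min ≈ 1.09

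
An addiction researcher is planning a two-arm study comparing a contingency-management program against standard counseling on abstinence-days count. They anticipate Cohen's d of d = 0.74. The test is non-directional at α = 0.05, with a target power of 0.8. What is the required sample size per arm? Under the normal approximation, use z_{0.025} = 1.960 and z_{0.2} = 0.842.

n = 29 per group

For two independent groups with equal n: n = 2·((z_{α/2} + z_β) / d)².
z_{α/2} + z_β = 1.960 + 0.842 = 2.802.
n = 2 × (2.802 / 0.74)² = 2 × 3.786² = 2 × 14.34 = 28.7.
Round up to the next whole participant.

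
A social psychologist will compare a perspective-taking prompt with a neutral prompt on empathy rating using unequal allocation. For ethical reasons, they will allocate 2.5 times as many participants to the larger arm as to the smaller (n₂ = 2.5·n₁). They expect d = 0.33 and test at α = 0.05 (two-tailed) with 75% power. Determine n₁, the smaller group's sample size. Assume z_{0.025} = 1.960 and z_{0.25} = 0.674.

n₁ = 90

With allocation ratio k = n₂/n₁ = 2.5, Var(x̄₁−x̄₂) = σ²(1/n₁ + 1/(k·n₁)) = σ²·(k+1)/(k·n₁).
So n₁ = (1 + 1/k)·((z_{α/2} + z_β)/d)² = 1.400 × (2.634/0.33)².
n₁ = 1.400 × 63.71 = 89.2.
Round up: n₁ = 90, giving n₂ = 2.5 × 90 = 225.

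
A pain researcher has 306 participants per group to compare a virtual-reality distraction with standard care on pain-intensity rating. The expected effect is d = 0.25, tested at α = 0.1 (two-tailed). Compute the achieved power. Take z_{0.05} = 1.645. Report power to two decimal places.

power ≈ 0.93

For two equal groups, power = Φ(d·√(n/2) − z_{α/2}).
d·√(n/2) = 0.25 × √(306/2) = 0.25 × 12.369 = 3.092.
z_β = 3.092 − 1.645 = 1.447.
Power = Φ(1.447) = 0.926.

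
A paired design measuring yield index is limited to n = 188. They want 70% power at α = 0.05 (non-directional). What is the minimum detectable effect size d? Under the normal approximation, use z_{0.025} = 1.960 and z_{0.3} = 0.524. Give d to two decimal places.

For a single sample (or paired design) of n = 188: d_min = (z_{α/2} + z_β)/√n.
z-sum = 1.960 + 0.524 = 2.484.
d_min = 2.484 / √188 = 2.484 / 13.711 = 0.181.

d_min ≈ 0.18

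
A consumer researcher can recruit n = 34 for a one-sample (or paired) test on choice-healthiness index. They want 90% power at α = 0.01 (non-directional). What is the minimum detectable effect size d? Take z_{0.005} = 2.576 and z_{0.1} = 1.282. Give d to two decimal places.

For a single sample (or paired design) of n = 34: d_min = (z_{α/2} + z_β)/√n.
z-sum = 2.576 + 1.282 = 3.858.
d_min = 3.858 / √34 = 3.858 / 5.831 = 0.662.

d_min ≈ 0.66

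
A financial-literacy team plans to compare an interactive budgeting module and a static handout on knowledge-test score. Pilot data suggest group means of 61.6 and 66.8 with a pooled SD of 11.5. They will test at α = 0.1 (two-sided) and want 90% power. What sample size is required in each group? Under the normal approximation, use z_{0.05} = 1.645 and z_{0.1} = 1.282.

Cohen's d = |M₁ − M₂| / SD_pooled = |61.6 − 66.8| / 11.5 = 5.2 / 11.5 = 0.452.
For two independent groups with equal n: n = 2·((z_{α/2} + z_β) / d)².
z_{α/2} + z_β = 1.645 + 1.282 = 2.927.
n = 2 × (2.927 / 0.452)² = 2 × 6.476² = 2 × 41.93 = 83.9.
Round up to the next whole participant.

n = 84 per group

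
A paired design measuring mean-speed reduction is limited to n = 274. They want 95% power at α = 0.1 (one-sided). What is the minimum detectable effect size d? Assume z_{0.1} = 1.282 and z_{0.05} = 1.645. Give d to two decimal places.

For a single sample (or paired design) of n = 274: d_min = (z_{α} + z_β)/√n.
z-sum = 1.282 + 1.645 = 2.927.
d_min = 2.927 / √274 = 2.927 / 16.553 = 0.177.

d_min ≈ 0.18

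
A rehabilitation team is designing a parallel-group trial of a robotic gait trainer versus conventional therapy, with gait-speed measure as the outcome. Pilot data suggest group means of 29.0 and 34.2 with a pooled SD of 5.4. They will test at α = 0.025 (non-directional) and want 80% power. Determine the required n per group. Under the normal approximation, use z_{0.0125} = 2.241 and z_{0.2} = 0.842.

n = 21 per group

Cohen's d = |M₁ − M₂| / SD_pooled = |29.0 − 34.2| / 5.4 = 5.2 / 5.4 = 0.963.
For two independent groups with equal n: n = 2·((z_{α/2} + z_β) / d)².
z_{α/2} + z_β = 2.241 + 0.842 = 3.083.
n = 2 × (3.083 / 0.963)² = 2 × 3.201² = 2 × 10.25 = 20.5.
Round up to the next whole participant.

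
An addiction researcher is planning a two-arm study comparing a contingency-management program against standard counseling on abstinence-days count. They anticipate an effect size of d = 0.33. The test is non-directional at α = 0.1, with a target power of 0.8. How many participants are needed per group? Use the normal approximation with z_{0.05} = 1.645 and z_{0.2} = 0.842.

For two independent groups with equal n: n = 2·((z_{α/2} + z_β) / d)².
z_{α/2} + z_β = 1.645 + 0.842 = 2.487.
n = 2 × (2.487 / 0.33)² = 2 × 7.536² = 2 × 56.80 = 113.6.
Round up to the next whole participant.

n = 114 per group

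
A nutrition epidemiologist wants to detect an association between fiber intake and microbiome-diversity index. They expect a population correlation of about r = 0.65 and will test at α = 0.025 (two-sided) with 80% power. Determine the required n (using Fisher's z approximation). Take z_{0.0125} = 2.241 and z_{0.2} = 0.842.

n = 19

Fisher's z: C = ½·ln((1+r)/(1−r)) = ½·ln(4.7143) = 0.7753.
n = ((z_{α/2} + z_β)/C)² + 3.
(2.241 + 0.842) / 0.7753 = 3.083 / 0.7753 = 3.977.
n = 3.977² + 3 = 15.81 + 3 = 18.8.
Round up.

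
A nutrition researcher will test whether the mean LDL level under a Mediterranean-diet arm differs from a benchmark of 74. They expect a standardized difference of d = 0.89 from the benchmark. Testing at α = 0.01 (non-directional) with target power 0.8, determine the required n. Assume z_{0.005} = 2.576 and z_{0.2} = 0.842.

n = 15

For a one-sample test: n = ((z_{α/2} + z_β) / d)².
z_{α/2} + z_β = 2.576 + 0.842 = 3.418.
n = (3.418 / 0.89)² = 3.840² = 14.75.
Round up.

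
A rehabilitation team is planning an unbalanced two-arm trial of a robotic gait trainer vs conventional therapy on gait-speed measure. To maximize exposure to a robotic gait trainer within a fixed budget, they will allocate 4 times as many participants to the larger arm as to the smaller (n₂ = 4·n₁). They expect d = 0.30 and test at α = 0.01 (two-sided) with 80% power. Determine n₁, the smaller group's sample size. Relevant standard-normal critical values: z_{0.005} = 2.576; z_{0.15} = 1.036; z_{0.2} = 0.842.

With allocation ratio k = n₂/n₁ = 4, Var(x̄₁−x̄₂) = σ²(1/n₁ + 1/(k·n₁)) = σ²·(k+1)/(k·n₁).
So n₁ = (1 + 1/k)·((z_{α/2} + z_β)/d)² = 1.250 × (3.418/0.30)².
n₁ = 1.250 × 129.81 = 162.3.
Round up: n₁ = 163, giving n₂ = 4 × 163 = 652.

n₁ = 163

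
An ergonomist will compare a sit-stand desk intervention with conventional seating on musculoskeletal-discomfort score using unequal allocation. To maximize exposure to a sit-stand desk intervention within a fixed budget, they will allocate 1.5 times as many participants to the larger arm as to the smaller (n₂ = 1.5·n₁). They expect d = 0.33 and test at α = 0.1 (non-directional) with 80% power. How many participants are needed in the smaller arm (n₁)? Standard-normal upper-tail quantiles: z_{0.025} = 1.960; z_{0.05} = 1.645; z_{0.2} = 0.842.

n₁ = 95

With allocation ratio k = n₂/n₁ = 1.5, Var(x̄₁−x̄₂) = σ²(1/n₁ + 1/(k·n₁)) = σ²·(k+1)/(k·n₁).
So n₁ = (1 + 1/k)·((z_{α/2} + z_β)/d)² = 1.667 × (2.487/0.33)².
n₁ = 1.667 × 56.80 = 94.7.
Round up: n₁ = 95, giving n₂ = ⌈1.5 × 95⌉ = ⌈142.5⌉ = 143.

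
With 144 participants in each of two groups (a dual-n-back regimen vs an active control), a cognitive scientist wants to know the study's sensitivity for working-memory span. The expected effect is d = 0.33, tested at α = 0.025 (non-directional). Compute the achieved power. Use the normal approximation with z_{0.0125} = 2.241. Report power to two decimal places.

power ≈ 0.71

For two equal groups, power = Φ(d·√(n/2) − z_{α/2}).
d·√(n/2) = 0.33 × √(144/2) = 0.33 × 8.485 = 2.800.
z_β = 2.800 − 2.241 = 0.559.
Power = Φ(0.559) = 0.712.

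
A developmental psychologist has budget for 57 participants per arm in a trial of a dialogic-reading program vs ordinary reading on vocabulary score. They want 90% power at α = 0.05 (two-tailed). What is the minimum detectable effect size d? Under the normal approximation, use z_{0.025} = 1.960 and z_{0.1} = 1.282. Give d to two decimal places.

d_min ≈ 0.61

For two independent groups of n = 57 each: d_min = (z_{α/2} + z_β)·√(2/n).
z-sum = 1.960 + 1.282 = 3.242.
d_min = 3.242 × √(2/57) = 3.242 × 0.1873 = 0.607.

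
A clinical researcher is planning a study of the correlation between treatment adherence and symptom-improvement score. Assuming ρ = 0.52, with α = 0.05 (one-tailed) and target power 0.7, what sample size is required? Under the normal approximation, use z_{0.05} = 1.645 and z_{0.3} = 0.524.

Fisher's z: C = ½·ln((1+r)/(1−r)) = ½·ln(3.1667) = 0.5763.
n = ((z_{α} + z_β)/C)² + 3.
(1.645 + 0.524) / 0.5763 = 2.169 / 0.5763 = 3.764.
n = 3.764² + 3 = 14.17 + 3 = 17.2.
Round up.

n = 18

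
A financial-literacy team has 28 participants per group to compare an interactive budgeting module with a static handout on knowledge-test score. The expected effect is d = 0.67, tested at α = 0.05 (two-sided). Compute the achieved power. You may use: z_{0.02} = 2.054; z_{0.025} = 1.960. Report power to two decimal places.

For two equal groups, power = Φ(d·√(n/2) − z_{α/2}).
d·√(n/2) = 0.67 × √(28/2) = 0.67 × 3.742 = 2.507.
z_β = 2.507 − 1.960 = 0.547.
Power = Φ(0.547) = 0.708.

power ≈ 0.71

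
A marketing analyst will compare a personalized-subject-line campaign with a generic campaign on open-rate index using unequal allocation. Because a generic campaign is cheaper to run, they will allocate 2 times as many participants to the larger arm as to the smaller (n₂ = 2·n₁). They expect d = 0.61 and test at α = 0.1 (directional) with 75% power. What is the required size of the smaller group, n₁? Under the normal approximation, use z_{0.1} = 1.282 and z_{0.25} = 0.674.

n₁ = 16

With allocation ratio k = n₂/n₁ = 2, Var(x̄₁−x̄₂) = σ²(1/n₁ + 1/(k·n₁)) = σ²·(k+1)/(k·n₁).
So n₁ = (1 + 1/k)·((z_{α} + z_β)/d)² = 1.500 × (1.956/0.61)².
n₁ = 1.500 × 10.28 = 15.4.
Round up: n₁ = 16, giving n₂ = 2 × 16 = 32.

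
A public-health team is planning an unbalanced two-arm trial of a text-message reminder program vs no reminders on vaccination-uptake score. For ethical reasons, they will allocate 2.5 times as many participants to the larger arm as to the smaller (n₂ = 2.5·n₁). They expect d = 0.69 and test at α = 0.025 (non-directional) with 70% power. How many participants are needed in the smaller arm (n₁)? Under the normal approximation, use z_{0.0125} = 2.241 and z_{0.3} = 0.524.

With allocation ratio k = n₂/n₁ = 2.5, Var(x̄₁−x̄₂) = σ²(1/n₁ + 1/(k·n₁)) = σ²·(k+1)/(k·n₁).
So n₁ = (1 + 1/k)·((z_{α/2} + z_β)/d)² = 1.400 × (2.765/0.69)².
n₁ = 1.400 × 16.06 = 22.5.
Round up: n₁ = 23, giving n₂ = ⌈2.5 × 23⌉ = ⌈57.5⌉ = 58.

n₁ = 23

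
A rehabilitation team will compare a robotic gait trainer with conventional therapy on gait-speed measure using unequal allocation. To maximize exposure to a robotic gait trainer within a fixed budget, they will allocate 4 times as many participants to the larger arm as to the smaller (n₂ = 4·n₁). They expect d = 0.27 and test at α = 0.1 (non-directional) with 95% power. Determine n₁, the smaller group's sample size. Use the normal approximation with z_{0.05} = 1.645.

With allocation ratio k = n₂/n₁ = 4, Var(x̄₁−x̄₂) = σ²(1/n₁ + 1/(k·n₁)) = σ²·(k+1)/(k·n₁).
So n₁ = (1 + 1/k)·((z_{α/2} + z_β)/d)² = 1.250 × (3.290/0.27)².
n₁ = 1.250 × 148.48 = 185.6.
Round up: n₁ = 186, giving n₂ = 4 × 186 = 744.

n₁ = 186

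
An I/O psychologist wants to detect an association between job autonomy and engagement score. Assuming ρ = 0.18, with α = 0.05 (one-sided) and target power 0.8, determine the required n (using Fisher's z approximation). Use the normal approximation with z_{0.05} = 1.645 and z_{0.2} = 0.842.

n = 190

Fisher's z: C = ½·ln((1+r)/(1−r)) = ½·ln(1.4390) = 0.1820.
n = ((z_{α} + z_β)/C)² + 3.
(1.645 + 0.842) / 0.1820 = 2.487 / 0.1820 = 13.665.
n = 13.665² + 3 = 186.73 + 3 = 189.7.
Round up.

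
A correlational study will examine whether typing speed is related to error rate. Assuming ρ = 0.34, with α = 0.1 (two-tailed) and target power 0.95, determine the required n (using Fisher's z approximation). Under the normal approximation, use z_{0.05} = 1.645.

n = 90

Fisher's z: C = ½·ln((1+r)/(1−r)) = ½·ln(2.0303) = 0.3541.
n = ((z_{α/2} + z_β)/C)² + 3.
(1.645 + 1.645) / 0.3541 = 3.290 / 0.3541 = 9.291.
n = 9.291² + 3 = 86.33 + 3 = 89.3.
Round up.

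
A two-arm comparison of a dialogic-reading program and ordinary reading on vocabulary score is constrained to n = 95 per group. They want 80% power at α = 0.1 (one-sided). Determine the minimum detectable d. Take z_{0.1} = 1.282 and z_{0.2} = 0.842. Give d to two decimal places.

For two independent groups of n = 95 each: d_min = (z_{α} + z_β)·√(2/n).
z-sum = 1.282 + 0.842 = 2.124.
d_min = 2.124 × √(2/95) = 2.124 × 0.1451 = 0.308.

d_min ≈ 0.31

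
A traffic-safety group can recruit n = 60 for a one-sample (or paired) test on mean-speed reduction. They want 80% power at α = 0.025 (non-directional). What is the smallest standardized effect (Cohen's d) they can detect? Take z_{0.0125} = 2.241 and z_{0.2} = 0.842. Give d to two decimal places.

d_min ≈ 0.40

For a single sample (or paired design) of n = 60: d_min = (z_{α/2} + z_β)/√n.
z-sum = 2.241 + 0.842 = 3.083.
d_min = 3.083 / √60 = 3.083 / 7.746 = 0.398.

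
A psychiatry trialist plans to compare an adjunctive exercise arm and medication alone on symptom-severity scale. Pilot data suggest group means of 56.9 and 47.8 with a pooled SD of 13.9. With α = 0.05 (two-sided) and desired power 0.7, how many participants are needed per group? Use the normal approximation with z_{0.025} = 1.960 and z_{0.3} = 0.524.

n = 29 per group

Cohen's d = |M₁ − M₂| / SD_pooled = |56.9 − 47.8| / 13.9 = 9.1 / 13.9 = 0.655.
For two independent groups with equal n: n = 2·((z_{α/2} + z_β) / d)².
z_{α/2} + z_β = 1.960 + 0.524 = 2.484.
n = 2 × (2.484 / 0.655)² = 2 × 3.792² = 2 × 14.38 = 28.8.
Round up to the next whole participant.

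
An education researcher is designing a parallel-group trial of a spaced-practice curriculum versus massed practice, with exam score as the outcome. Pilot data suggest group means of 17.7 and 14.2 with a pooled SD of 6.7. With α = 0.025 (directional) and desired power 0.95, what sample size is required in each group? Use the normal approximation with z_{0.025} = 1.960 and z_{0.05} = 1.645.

Cohen's d = |M₁ − M₂| / SD_pooled = |17.7 − 14.2| / 6.7 = 3.5 / 6.7 = 0.522.
For two independent groups with equal n: n = 2·((z_{α} + z_β) / d)².
z_{α} + z_β = 1.960 + 1.645 = 3.605.
n = 2 × (3.605 / 0.522)² = 2 × 6.906² = 2 × 47.69 = 95.4.
Round up to the next whole participant.

n = 96 per group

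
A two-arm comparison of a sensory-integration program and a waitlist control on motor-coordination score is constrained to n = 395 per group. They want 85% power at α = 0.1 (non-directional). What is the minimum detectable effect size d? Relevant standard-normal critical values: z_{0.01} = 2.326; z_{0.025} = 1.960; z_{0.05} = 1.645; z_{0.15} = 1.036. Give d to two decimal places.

For two independent groups of n = 395 each: d_min = (z_{α/2} + z_β)·√(2/n).
z-sum = 1.645 + 1.036 = 2.681.
d_min = 2.681 × √(2/395) = 2.681 × 0.0712 = 0.191.

d_min ≈ 0.19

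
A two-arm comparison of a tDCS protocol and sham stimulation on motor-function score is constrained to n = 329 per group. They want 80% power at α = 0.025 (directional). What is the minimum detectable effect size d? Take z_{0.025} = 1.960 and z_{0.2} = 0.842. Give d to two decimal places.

For two independent groups of n = 329 each: d_min = (z_{α} + z_β)·√(2/n).
z-sum = 1.960 + 0.842 = 2.802.
d_min = 2.802 × √(2/329) = 2.802 × 0.0780 = 0.218.

d_min ≈ 0.22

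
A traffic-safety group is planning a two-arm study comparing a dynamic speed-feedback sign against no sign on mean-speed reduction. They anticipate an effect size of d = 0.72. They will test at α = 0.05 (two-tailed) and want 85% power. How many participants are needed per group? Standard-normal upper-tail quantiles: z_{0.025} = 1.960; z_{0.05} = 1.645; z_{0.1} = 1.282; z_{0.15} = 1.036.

For two independent groups with equal n: n = 2·((z_{α/2} + z_β) / d)².
z_{α/2} + z_β = 1.960 + 1.036 = 2.996.
n = 2 × (2.996 / 0.72)² = 2 × 4.161² = 2 × 17.31 = 34.6.
Round up to the next whole participant.

n = 35 per group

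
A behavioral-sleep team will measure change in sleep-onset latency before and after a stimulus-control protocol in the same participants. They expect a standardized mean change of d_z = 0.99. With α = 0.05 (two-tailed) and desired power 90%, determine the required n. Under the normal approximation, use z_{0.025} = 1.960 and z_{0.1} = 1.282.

n = 11 pairs

For a paired (one-sample on differences) test: n = ((z_{α/2} + z_β) / d)².
z_{α/2} + z_β = 1.960 + 1.282 = 3.242.
n = (3.242 / 0.99)² = 3.275² = 10.72.
Round up.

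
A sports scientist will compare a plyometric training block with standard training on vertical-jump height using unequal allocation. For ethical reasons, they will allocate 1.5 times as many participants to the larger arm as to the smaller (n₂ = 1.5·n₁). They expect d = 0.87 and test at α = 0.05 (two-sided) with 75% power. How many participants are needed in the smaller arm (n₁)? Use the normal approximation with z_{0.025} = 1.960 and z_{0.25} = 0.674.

n₁ = 16

With allocation ratio k = n₂/n₁ = 1.5, Var(x̄₁−x̄₂) = σ²(1/n₁ + 1/(k·n₁)) = σ²·(k+1)/(k·n₁).
So n₁ = (1 + 1/k)·((z_{α/2} + z_β)/d)² = 1.667 × (2.634/0.87)².
n₁ = 1.667 × 9.17 = 15.3.
Round up: n₁ = 16, giving n₂ = 1.5 × 16 = 24.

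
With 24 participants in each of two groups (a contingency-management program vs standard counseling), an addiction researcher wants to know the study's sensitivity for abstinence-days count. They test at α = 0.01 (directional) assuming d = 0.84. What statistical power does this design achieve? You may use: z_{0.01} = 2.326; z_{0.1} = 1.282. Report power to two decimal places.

For two equal groups, power = Φ(d·√(n/2) − z_{α}).
d·√(n/2) = 0.84 × √(24/2) = 0.84 × 3.464 = 2.910.
z_β = 2.910 − 2.326 = 0.584.
Power = Φ(0.584) = 0.720.

power ≈ 0.72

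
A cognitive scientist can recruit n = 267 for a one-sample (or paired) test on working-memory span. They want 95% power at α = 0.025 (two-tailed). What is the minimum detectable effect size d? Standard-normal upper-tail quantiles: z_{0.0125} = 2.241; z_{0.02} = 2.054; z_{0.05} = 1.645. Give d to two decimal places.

For a single sample (or paired design) of n = 267: d_min = (z_{α/2} + z_β)/√n.
z-sum = 2.241 + 1.645 = 3.886.
d_min = 3.886 / √267 = 3.886 / 16.340 = 0.238.

d_min ≈ 0.24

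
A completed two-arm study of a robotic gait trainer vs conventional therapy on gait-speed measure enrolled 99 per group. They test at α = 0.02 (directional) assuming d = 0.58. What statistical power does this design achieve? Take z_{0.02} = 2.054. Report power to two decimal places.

For two equal groups, power = Φ(d·√(n/2) − z_{α}).
d·√(n/2) = 0.58 × √(99/2) = 0.58 × 7.036 = 4.081.
z_β = 4.081 − 2.054 = 2.027.
Power = Φ(2.027) = 0.979.

power ≈ 0.98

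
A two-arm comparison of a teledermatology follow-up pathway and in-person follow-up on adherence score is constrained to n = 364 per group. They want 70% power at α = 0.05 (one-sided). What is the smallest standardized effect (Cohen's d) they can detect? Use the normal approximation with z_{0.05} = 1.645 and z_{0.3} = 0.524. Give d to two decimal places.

d_min ≈ 0.16

For two independent groups of n = 364 each: d_min = (z_{α} + z_β)·√(2/n).
z-sum = 1.645 + 0.524 = 2.169.
d_min = 2.169 × √(2/364) = 2.169 × 0.0741 = 0.161.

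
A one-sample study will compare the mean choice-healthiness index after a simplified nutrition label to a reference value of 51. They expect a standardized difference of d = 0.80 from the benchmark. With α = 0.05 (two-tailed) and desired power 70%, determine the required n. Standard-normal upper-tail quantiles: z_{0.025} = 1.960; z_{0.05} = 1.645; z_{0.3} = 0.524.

n = 10

For a one-sample test: n = ((z_{α/2} + z_β) / d)².
z_{α/2} + z_β = 1.960 + 0.524 = 2.484.
n = (2.484 / 0.80)² = 3.105² = 9.64.
Round up.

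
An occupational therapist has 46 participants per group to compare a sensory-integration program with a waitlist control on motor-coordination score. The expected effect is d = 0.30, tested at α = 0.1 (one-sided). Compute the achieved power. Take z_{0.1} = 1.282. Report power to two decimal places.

For two equal groups, power = Φ(d·√(n/2) − z_{α}).
d·√(n/2) = 0.30 × √(46/2) = 0.30 × 4.796 = 1.439.
z_β = 1.439 − 1.282 = 0.157.
Power = Φ(0.157) = 0.562.

power ≈ 0.56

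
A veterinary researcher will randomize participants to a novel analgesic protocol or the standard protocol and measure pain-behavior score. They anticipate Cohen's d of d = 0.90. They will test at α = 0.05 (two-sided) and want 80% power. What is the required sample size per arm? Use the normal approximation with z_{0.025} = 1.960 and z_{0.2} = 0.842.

n = 20 per group

For two independent groups with equal n: n = 2·((z_{α/2} + z_β) / d)².
z_{α/2} + z_β = 1.960 + 0.842 = 2.802.
n = 2 × (2.802 / 0.90)² = 2 × 3.113² = 2 × 9.69 = 19.4.
Round up to the next whole participant.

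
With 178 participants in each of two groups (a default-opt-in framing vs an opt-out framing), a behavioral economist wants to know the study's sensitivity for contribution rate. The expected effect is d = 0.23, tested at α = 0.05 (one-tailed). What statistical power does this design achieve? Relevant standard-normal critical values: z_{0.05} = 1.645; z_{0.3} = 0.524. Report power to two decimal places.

power ≈ 0.70

For two equal groups, power = Φ(d·√(n/2) − z_{α}).
d·√(n/2) = 0.23 × √(178/2) = 0.23 × 9.434 = 2.170.
z_β = 2.170 − 1.645 = 0.525.
Power = Φ(0.525) = 0.700.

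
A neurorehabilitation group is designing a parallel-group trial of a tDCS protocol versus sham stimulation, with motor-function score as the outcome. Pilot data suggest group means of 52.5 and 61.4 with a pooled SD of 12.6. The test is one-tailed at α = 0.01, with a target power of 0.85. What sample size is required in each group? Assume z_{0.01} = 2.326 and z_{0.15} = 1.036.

Cohen's d = |M₁ − M₂| / SD_pooled = |52.5 − 61.4| / 12.6 = 8.9 / 12.6 = 0.706.
For two independent groups with equal n: n = 2·((z_{α} + z_β) / d)².
z_{α} + z_β = 2.326 + 1.036 = 3.362.
n = 2 × (3.362 / 0.706)² = 2 × 4.762² = 2 × 22.68 = 45.4.
Round up to the next whole participant.

n = 46 per group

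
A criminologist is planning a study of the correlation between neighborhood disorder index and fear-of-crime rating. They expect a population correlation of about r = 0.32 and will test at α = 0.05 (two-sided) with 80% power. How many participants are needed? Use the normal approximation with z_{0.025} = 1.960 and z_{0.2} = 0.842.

Fisher's z: C = ½·ln((1+r)/(1−r)) = ½·ln(1.9412) = 0.3316.
n = ((z_{α/2} + z_β)/C)² + 3.
(1.960 + 0.842) / 0.3316 = 2.802 / 0.3316 = 8.450.
n = 8.450² + 3 = 71.40 + 3 = 74.4.
Round up.

n = 75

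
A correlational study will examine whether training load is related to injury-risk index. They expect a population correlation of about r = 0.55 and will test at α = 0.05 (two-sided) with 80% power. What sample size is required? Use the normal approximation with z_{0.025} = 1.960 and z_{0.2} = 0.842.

n = 24

Fisher's z: C = ½·ln((1+r)/(1−r)) = ½·ln(3.4444) = 0.6184.
n = ((z_{α/2} + z_β)/C)² + 3.
(1.960 + 0.842) / 0.6184 = 2.802 / 0.6184 = 4.531.
n = 4.531² + 3 = 20.53 + 3 = 23.5.
Round up.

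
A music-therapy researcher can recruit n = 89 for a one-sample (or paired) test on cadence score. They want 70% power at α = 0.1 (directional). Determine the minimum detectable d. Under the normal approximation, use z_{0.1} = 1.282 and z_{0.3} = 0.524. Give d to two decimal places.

For a single sample (or paired design) of n = 89: d_min = (z_{α} + z_β)/√n.
z-sum = 1.282 + 0.524 = 1.806.
d_min = 1.806 / √89 = 1.806 / 9.434 = 0.191.

d_min ≈ 0.19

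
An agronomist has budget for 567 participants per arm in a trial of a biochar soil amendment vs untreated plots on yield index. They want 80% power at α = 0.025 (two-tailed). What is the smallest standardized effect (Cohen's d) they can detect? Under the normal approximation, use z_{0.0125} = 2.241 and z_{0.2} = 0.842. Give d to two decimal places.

For two independent groups of n = 567 each: d_min = (z_{α/2} + z_β)·√(2/n).
z-sum = 2.241 + 0.842 = 3.083.
d_min = 3.083 × √(2/567) = 3.083 × 0.0594 = 0.183.

d_min ≈ 0.18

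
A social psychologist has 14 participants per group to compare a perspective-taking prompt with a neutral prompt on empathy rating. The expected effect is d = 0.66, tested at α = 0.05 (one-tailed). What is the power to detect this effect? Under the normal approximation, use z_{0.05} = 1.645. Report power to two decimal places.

For two equal groups, power = Φ(d·√(n/2) − z_{α}).
d·√(n/2) = 0.66 × √(14/2) = 0.66 × 2.646 = 1.746.
z_β = 1.746 − 1.645 = 0.101.
Power = Φ(0.101) = 0.540.

power ≈ 0.54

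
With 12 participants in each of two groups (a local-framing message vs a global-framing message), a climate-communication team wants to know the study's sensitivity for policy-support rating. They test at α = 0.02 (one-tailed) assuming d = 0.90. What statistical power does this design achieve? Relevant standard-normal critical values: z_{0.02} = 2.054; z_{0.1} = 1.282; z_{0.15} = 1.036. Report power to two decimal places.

power ≈ 0.56

For two equal groups, power = Φ(d·√(n/2) − z_{α}).
d·√(n/2) = 0.90 × √(12/2) = 0.90 × 2.449 = 2.205.
z_β = 2.205 − 2.054 = 0.151.
Power = Φ(0.151) = 0.560.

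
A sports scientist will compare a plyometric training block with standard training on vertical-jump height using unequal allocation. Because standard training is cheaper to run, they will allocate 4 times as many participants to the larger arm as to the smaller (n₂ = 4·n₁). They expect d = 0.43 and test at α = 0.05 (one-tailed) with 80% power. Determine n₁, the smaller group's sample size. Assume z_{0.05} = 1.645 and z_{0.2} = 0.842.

With allocation ratio k = n₂/n₁ = 4, Var(x̄₁−x̄₂) = σ²(1/n₁ + 1/(k·n₁)) = σ²·(k+1)/(k·n₁).
So n₁ = (1 + 1/k)·((z_{α} + z_β)/d)² = 1.250 × (2.487/0.43)².
n₁ = 1.250 × 33.45 = 41.8.
Round up: n₁ = 42, giving n₂ = 4 × 42 = 168.

n₁ = 42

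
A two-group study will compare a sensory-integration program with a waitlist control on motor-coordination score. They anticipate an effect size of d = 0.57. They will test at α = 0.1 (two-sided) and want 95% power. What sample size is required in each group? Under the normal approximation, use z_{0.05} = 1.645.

n = 67 per group

For two independent groups with equal n: n = 2·((z_{α/2} + z_β) / d)².
z_{α/2} + z_β = 1.645 + 1.645 = 3.290.
n = 2 × (3.290 / 0.57)² = 2 × 5.772² = 2 × 33.32 = 66.6.
Round up to the next whole participant.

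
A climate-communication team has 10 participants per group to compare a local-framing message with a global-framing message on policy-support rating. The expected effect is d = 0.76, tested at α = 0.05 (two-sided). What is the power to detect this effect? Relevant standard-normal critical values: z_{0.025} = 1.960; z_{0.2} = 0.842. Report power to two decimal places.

For two equal groups, power = Φ(d·√(n/2) − z_{α/2}).
d·√(n/2) = 0.76 × √(10/2) = 0.76 × 2.236 = 1.699.
z_β = 1.699 − 1.960 = -0.261.
Power = Φ(-0.261) = 0.397.

power ≈ 0.40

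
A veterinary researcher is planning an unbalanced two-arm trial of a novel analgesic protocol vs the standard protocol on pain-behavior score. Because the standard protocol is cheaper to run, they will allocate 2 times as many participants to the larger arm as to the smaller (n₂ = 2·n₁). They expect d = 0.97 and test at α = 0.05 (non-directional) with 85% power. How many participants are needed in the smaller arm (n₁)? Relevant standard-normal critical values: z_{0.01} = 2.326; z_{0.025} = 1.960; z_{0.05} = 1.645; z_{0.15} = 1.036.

n₁ = 15

With allocation ratio k = n₂/n₁ = 2, Var(x̄₁−x̄₂) = σ²(1/n₁ + 1/(k·n₁)) = σ²·(k+1)/(k·n₁).
So n₁ = (1 + 1/k)·((z_{α/2} + z_β)/d)² = 1.500 × (2.996/0.97)².
n₁ = 1.500 × 9.54 = 14.3.
Round up: n₁ = 15, giving n₂ = 2 × 15 = 30.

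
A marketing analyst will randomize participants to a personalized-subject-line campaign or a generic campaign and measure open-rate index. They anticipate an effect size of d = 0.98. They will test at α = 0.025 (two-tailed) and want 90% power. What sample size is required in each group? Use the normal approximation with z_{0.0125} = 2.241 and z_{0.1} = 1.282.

For two independent groups with equal n: n = 2·((z_{α/2} + z_β) / d)².
z_{α/2} + z_β = 2.241 + 1.282 = 3.523.
n = 2 × (3.523 / 0.98)² = 2 × 3.595² = 2 × 12.92 = 25.8.
Round up to the next whole participant.

n = 26 per group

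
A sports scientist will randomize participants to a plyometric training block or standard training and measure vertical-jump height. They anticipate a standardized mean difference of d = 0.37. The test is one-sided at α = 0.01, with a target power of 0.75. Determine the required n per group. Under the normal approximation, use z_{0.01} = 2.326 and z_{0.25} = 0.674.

n = 132 per group

For two independent groups with equal n: n = 2·((z_{α} + z_β) / d)².
z_{α} + z_β = 2.326 + 0.674 = 3.000.
n = 2 × (3.000 / 0.37)² = 2 × 8.108² = 2 × 65.74 = 131.5.
Round up to the next whole participant.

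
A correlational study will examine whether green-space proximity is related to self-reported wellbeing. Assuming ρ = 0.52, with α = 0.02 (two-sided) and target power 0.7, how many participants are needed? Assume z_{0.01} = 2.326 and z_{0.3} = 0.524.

n = 28

Fisher's z: C = ½·ln((1+r)/(1−r)) = ½·ln(3.1667) = 0.5763.
n = ((z_{α/2} + z_β)/C)² + 3.
(2.326 + 0.524) / 0.5763 = 2.850 / 0.5763 = 4.945.
n = 4.945² + 3 = 24.46 + 3 = 27.5.
Round up.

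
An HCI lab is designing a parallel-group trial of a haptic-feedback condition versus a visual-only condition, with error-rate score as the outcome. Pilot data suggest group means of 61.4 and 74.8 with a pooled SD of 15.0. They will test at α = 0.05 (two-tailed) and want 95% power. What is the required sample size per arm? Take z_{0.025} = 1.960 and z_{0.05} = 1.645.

n = 33 per group

Cohen's d = |M₁ − M₂| / SD_pooled = |61.4 − 74.8| / 15.0 = 13.4 / 15.0 = 0.893.
For two independent groups with equal n: n = 2·((z_{α/2} + z_β) / d)².
z_{α/2} + z_β = 1.960 + 1.645 = 3.605.
n = 2 × (3.605 / 0.893)² = 2 × 4.037² = 2 × 16.30 = 32.6.
Round up to the next whole participant.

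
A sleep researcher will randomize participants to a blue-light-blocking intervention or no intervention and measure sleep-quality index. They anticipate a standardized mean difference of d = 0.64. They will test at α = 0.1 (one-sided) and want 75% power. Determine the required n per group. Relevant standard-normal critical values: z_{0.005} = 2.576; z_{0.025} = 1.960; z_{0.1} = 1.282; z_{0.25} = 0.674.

n = 19 per group

For two independent groups with equal n: n = 2·((z_{α} + z_β) / d)².
z_{α} + z_β = 1.282 + 0.674 = 1.956.
n = 2 × (1.956 / 0.64)² = 2 × 3.056² = 2 × 9.34 = 18.7.
Round up to the next whole participant.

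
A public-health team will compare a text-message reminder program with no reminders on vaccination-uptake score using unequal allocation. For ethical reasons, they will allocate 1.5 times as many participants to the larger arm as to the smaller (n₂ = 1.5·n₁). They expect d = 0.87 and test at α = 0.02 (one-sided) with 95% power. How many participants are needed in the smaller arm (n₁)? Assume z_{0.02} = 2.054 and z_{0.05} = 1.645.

With allocation ratio k = n₂/n₁ = 1.5, Var(x̄₁−x̄₂) = σ²(1/n₁ + 1/(k·n₁)) = σ²·(k+1)/(k·n₁).
So n₁ = (1 + 1/k)·((z_{α} + z_β)/d)² = 1.667 × (3.699/0.87)².
n₁ = 1.667 × 18.08 = 30.1.
Round up: n₁ = 31, giving n₂ = ⌈1.5 × 31⌉ = ⌈46.5⌉ = 47.

n₁ = 31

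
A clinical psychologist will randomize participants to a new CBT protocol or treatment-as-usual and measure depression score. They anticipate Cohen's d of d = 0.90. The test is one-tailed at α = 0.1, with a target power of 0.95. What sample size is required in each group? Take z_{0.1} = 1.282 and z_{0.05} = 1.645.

n = 22 per group

For two independent groups with equal n: n = 2·((z_{α} + z_β) / d)².
z_{α} + z_β = 1.282 + 1.645 = 2.927.
n = 2 × (2.927 / 0.90)² = 2 × 3.252² = 2 × 10.58 = 21.2.
Round up to the next whole participant.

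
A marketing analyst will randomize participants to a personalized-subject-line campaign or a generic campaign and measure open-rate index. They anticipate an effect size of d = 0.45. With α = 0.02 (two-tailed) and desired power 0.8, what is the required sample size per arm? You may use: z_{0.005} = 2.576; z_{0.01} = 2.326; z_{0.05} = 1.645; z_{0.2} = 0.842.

n = 100 per group

For two independent groups with equal n: n = 2·((z_{α/2} + z_β) / d)².
z_{α/2} + z_β = 2.326 + 0.842 = 3.168.
n = 2 × (3.168 / 0.45)² = 2 × 7.040² = 2 × 49.56 = 99.1.
Round up to the next whole participant.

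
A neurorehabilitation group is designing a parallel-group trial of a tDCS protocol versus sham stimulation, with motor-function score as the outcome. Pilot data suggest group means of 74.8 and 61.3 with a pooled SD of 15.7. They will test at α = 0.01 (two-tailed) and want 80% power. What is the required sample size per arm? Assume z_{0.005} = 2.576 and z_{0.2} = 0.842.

n = 32 per group

Cohen's d = |M₁ − M₂| / SD_pooled = |74.8 − 61.3| / 15.7 = 13.5 / 15.7 = 0.860.
For two independent groups with equal n: n = 2·((z_{α/2} + z_β) / d)².
z_{α/2} + z_β = 2.576 + 0.842 = 3.418.
n = 2 × (3.418 / 0.860)² = 2 × 3.974² = 2 × 15.80 = 31.6.
Round up to the next whole participant.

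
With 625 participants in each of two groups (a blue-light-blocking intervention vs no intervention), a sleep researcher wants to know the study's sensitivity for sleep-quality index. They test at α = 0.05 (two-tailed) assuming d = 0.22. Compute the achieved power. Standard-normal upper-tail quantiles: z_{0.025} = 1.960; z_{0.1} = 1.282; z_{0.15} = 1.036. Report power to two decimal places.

For two equal groups, power = Φ(d·√(n/2) − z_{α/2}).
d·√(n/2) = 0.22 × √(625/2) = 0.22 × 17.678 = 3.889.
z_β = 3.889 − 1.960 = 1.929.
Power = Φ(1.929) = 0.973.

power ≈ 0.97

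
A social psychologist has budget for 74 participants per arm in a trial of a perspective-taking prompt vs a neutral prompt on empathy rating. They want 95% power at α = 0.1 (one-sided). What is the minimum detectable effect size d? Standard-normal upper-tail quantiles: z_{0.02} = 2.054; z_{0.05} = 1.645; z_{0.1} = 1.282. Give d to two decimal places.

For two independent groups of n = 74 each: d_min = (z_{α} + z_β)·√(2/n).
z-sum = 1.282 + 1.645 = 2.927.
d_min = 2.927 × √(2/74) = 2.927 × 0.1644 = 0.481.

d_min ≈ 0.48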